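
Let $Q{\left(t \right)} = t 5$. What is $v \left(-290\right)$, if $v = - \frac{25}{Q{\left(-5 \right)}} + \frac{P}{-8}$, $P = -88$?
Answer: $-3480$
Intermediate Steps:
$Q{\left(t \right)} = 5 t$
$v = 12$ ($v = - \frac{25}{5 \left(-5\right)} - \frac{88}{-8} = - \frac{25}{-25} - -11 = \left(-25\right) \left(- \frac{1}{25}\right) + 11 = 1 + 11 = 12$)
$v \left(-290\right) = 12 \left(-290\right) = -3480$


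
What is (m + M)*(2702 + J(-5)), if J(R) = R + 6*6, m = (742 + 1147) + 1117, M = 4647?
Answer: 20915649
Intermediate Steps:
m = 3006 (m = 1889 + 1117 = 3006)
J(R) = 36 + R (J(R) = R + 36 = 36 + R)
(m + M)*(2702 + J(-5)) = (3006 + 4647)*(2702 + (36 - 5)) = 7653*(2702 + 31) = 7653*2733 = 20915649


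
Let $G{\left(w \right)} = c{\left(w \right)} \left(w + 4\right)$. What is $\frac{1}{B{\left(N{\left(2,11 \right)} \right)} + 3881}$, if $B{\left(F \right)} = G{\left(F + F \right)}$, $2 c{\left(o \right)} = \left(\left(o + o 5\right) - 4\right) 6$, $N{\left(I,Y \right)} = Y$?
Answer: $\frac{1}{13865} \approx 7.2124 \cdot 10^{-5}$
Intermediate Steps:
$c{\left(o \right)} = -12 + 18 o$ ($c{\left(o \right)} = \frac{\left(\left(o + o 5\right) - 4\right) 6}{2} = \frac{\left(\left(o + 5 o\right) - 4\right) 6}{2} = \frac{\left(6 o - 4\right) 6}{2} = \frac{\left(-4 + 6 o\right) 6}{2} = \frac{-24 + 36 o}{2} = -12 + 18 o$)
$G{\left(w \right)} = \left(-12 + 18 w\right) \left(4 + w\right)$ ($G{\left(w \right)} = \left(-12 + 18 w\right) \left(w + 4\right) = \left(-12 + 18 w\right) \left(4 + w\right)$)
$B{\left(F \right)} = 6 \left(-2 + 6 F\right) \left(4 + 2 F\right)$ ($B{\left(F \right)} = 6 \left(-2 + 3 \left(F + F\right)\right) \left(4 + \left(F + F\right)\right) = 6 \left(-2 + 3 \cdot 2 F\right) \left(4 + 2 F\right) = 6 \left(-2 + 6 F\right) \left(4 + 2 F\right)$)
$\frac{1}{B{\left(N{\left(2,11 \right)} \right)} + 3881} = \frac{1}{24 \left(-1 + 3 \cdot 11\right) \left(2 + 11\right) + 3881} = \frac{1}{24 \left(-1 + 33\right) 13 + 3881} = \frac{1}{24 \cdot 32 \cdot 13 + 3881} = \frac{1}{9984 + 3881} = \frac{1}{13865}$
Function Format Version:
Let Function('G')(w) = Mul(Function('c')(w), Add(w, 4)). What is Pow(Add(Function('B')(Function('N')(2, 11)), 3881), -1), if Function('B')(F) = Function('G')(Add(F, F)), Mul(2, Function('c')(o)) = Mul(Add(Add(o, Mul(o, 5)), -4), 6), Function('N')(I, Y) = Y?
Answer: Rational(1, 13865) ≈ 7.2124e-5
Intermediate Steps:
Function('c')(o) = Add(-12, Mul(18, o)) (Function('c')(o) = Mul(Rational(1, 2), Mul(Add(Add(o, Mul(o, 5)), -4), 6)) = Mul(Rational(1, 2), Mul(Add(Add(o, Mul(5, o)), -4), 6)) = Mul(Rational(1, 2), Mul(Add(Mul(6, o), -4), 6)) = Mul(Rational(1, 2), Mul(Add(-4, Mul(6, o)), 6)) = Mul(Rational(1, 2), Add(-24, Mul(36, o))) = Add(-12, Mul(18, o)))
Function('G')(w) = Mul(Add(-12, Mul(18, w)), Add(4, w)) (Function('G')(w) = Mul(Add(-12, Mul(18, w)), Add(w, 4)) = Mul(Add(-12, Mul(18, w)), Add(4, w)))
Function('B')(F) = Mul(6, Add(-2, Mul(6, F)), Add(4, Mul(2, F))) (Function('B')(F) = Mul(6, Add(-2, Mul(3, Add(F, F))), Add(4, Add(F, F))) = Mul(6, Add(-2, Mul(3, Mul(2, F))), Add(4, Mul(2, F))) = Mul(6, Add(-2, Mul(6, F)), Add(4, Mul(2, F))))
Pow(Add(Function('B')(Function('N')(2, 11)), 3881), -1) = Pow(Add(Mul(24, Add(-1, Mul(3, 11)), Add(2, 11)), 3881), -1) = Pow(Add(Mul(24, Add(-1, 33), 13), 3881), -1) = Pow(Add(Mul(24, 32, 13), 3881), -1) = Pow(Add(9984, 3881), -1) = Pow(13865, -1) = Rational(1, 13865)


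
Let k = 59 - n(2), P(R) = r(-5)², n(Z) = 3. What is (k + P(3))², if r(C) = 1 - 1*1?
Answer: 3136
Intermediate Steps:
r(C) = 0 (r(C) = 1 - 1 = 0)
P(R) = 0 (P(R) = 0² = 0)
k = 56 (k = 59 - 1*3 = 59 - 3 = 56)
(k + P(3))² = (56 + 0)² = 56² = 3136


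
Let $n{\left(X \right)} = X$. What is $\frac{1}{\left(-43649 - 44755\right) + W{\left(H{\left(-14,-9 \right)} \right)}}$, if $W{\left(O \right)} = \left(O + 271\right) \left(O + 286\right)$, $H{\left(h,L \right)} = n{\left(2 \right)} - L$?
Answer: $- \frac{1}{4650} \approx -0.00021505$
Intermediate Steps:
$H{\left(h,L \right)} = 2 - L$
$W{\left(O \right)} = \left(271 + O\right) \left(286 + O\right)$
$\frac{1}{\left(-43649 - 44755\right) + W{\left(H{\left(-14,-9 \right)} \right)}} = \frac{1}{\left(-43649 - 44755\right) + \left(77506 + \left(2 - -9\right)^{2} + 557 \left(2 - -9\right)\right)} = \frac{1}{-88404 + \left(77506 + \left(2 + 9\right)^{2} + 557 \left(2 + 9\right)\right)} = \frac{1}{-88404 + \left(77506 + 11^{2} + 557 \cdot 11\right)} = \frac{1}{-88404 + \left(77506 + 121 + 6127\right)} = \frac{1}{-88404 + 83754} = \frac{1}{-4650} = - \frac{1}{4650}$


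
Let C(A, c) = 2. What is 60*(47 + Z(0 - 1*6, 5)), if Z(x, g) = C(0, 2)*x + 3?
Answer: 2280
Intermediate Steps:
Z(x, g) = 3 + 2*x (Z(x, g) = 2*x + 3 = 3 + 2*x)
60*(47 + Z(0 - 1*6, 5)) = 60*(47 + (3 + 2*(0 - 1*6))) = 60*(47 + (3 + 2*(0 - 6))) = 60*(47 + (3 + 2*(-6))) = 60*(47 + (3 - 12)) = 60*(47 - 9) = 60*38 = 2280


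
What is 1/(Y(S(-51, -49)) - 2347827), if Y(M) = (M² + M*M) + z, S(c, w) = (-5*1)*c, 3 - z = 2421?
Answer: -1/2220195 ≈ -4.5041e-7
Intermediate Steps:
z = -2418 (z = 3 - 1*2421 = 3 - 2421 = -2418)
S(c, w) = -5*c
Y(M) = -2418 + 2*M² (Y(M) = (M² + M*M) - 2418 = (M² + M²) - 2418 = 2*M² - 2418 = -2418 + 2*M²)
1/(Y(S(-51, -49)) - 2347827) = 1/((-2418 + 2*(-5*(-51))²) - 2347827) = 1/((-2418 + 2*255²) - 2347827) = 1/((-2418 + 2*65025) - 2347827) = 1/((-2418 + 130050) - 2347827) = 1/(127632 - 2347827) = 1/(-2220195) = -1/2220195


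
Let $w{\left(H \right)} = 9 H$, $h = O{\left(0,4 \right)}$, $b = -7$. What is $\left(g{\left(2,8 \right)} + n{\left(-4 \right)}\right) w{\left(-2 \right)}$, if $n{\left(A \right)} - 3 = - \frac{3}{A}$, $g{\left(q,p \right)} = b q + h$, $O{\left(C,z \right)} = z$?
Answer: $\frac{225}{2} \approx 112.5$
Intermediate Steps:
$h = 4$
$g{\left(q,p \right)} = 4 - 7 q$ ($g{\left(q,p \right)} = - 7 q + 4 = 4 - 7 q$)
$n{\left(A \right)} = 3 - \frac{3}{A}$
$\left(g{\left(2,8 \right)} + n{\left(-4 \right)}\right) w{\left(-2 \right)} = \left(\left(4 - 14\right) + \left(3 - \frac{3}{-4}\right)\right) 9 \left(-2\right) = \left(\left(4 - 14\right) + \left(3 - - \frac{3}{4}\right)\right) \left(-18\right) = \left(-10 + \left(3 + \frac{3}{4}\right)\right) \left(-18\right) = \left(-10 + \frac{15}{4}\right) \left(-18\right) = \left(- \frac{25}{4}\right) \left(-18\right) = \frac{225}{2}$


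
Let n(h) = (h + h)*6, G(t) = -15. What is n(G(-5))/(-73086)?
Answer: 30/12181 ≈ 0.0024629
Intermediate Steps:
n(h) = 12*h (n(h) = (2*h)*6 = 12*h)
n(G(-5))/(-73086) = (12*(-15))/(-73086) = -180*(-1/73086) = 30/12181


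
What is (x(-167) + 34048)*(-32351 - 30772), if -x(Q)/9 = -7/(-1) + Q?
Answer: -2240109024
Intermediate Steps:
x(Q) = -63 - 9*Q (x(Q) = -9*(-7/(-1) + Q) = -9*(-1*(-7) + Q) = -9*(7 + Q) = -63 - 9*Q)
(x(-167) + 34048)*(-32351 - 30772) = ((-63 - 9*(-167)) + 34048)*(-32351 - 30772) = ((-63 + 1503) + 34048)*(-63123) = (1440 + 34048)*(-63123) = 35488*(-63123) = -2240109024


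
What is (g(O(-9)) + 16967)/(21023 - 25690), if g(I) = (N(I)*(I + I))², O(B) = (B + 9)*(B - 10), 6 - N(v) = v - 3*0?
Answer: -16967/4667 ≈ -3.6355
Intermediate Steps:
N(v) = 6 - v (N(v) = 6 - (v - 3*0) = 6 - (v + 0) = 6 - v)
O(B) = (-10 + B)*(9 + B) (O(B) = (9 + B)*(-10 + B) = (-10 + B)*(9 + B))
g(I) = 4*I²*(6 - I)² (g(I) = ((6 - I)*(I + I))² = ((6 - I)*(2*I))² = (2*I*(6 - I))² = 4*I²*(6 - I)²)
(g(O(-9)) + 16967)/(21023 - 25690) = (4*(-90 + (-9)² - 1*(-9))²*(-6 + (-90 + (-9)² - 1*(-9)))² + 16967)/(21023 - 25690) = (4*(-90 + 81 + 9)²*(-6 + (-90 + 81 + 9))² + 16967)/(-4667) = (4*0²*(-6 + 0)² + 16967)*(-1/4667) = (4*0*(-6)² + 16967)*(-1/4667) = (4*0*36 + 16967)*(-1/4667) = (0 + 16967)*(-1/4667) = 16967*(-1/4667) = -16967/4667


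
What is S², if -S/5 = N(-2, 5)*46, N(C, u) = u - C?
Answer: 2592100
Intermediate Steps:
S = -1610 (S = -5*(5 - 1*(-2))*46 = -5*(5 + 2)*46 = -35*46 = -5*322 = -1610)
S² = (-1610)² = 2592100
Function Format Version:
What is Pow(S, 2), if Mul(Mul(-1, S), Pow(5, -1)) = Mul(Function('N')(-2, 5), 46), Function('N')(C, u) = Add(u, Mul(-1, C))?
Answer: 2592100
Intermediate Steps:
S = -1610 (S = Mul(-5, Mul(Add(5, Mul(-1, -2)), 46)) = Mul(-5, Mul(Add(5, 2), 46)) = Mul(-5, Mul(7, 46)) = Mul(-5, 322) = -1610)
Pow(S, 2) = Pow(-1610, 2) = 2592100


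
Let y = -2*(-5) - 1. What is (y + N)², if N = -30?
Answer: 441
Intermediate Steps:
y = 9 (y = 10 - 1 = 9)
(y + N)² = (9 - 30)² = (-21)² = 441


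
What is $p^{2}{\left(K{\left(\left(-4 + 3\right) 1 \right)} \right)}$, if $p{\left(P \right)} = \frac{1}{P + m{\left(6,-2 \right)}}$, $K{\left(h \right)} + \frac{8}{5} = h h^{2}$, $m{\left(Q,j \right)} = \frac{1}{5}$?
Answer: $\frac{25}{144} \approx 0.17361$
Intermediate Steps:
$m{\left(Q,j \right)} = \frac{1}{5}$
$K{\left(h \right)} = - \frac{8}{5} + h^{3}$ ($K{\left(h \right)} = - \frac{8}{5} + h h^{2} = - \frac{8}{5} + h^{3}$)
$p{\left(P \right)} = \frac{1}{\frac{1}{5} + P}$ ($p{\left(P \right)} = \frac{1}{P + \frac{1}{5}} = \frac{1}{\frac{1}{5} + P}$)
$p^{2}{\left(K{\left(\left(-4 + 3\right) 1 \right)} \right)} = \left(\frac{5}{1 + 5 \left(- \frac{8}{5} + \left(\left(-4 + 3\right) 1\right)^{3}\right)}\right)^{2} = \left(\frac{5}{1 + 5 \left(- \frac{8}{5} + \left(\left(-1\right) 1\right)^{3}\right)}\right)^{2} = \left(\frac{5}{1 + 5 \left(- \frac{8}{5} + \left(-1\right)^{3}\right)}\right)^{2} = \left(\frac{5}{1 + 5 \left(- \frac{8}{5} - 1\right)}\right)^{2} = \left(\frac{5}{1 + 5 \left(- \frac{13}{5}\right)}\right)^{2} = \left(\frac{5}{1 - 13}\right)^{2} = \left(\frac{5}{-12}\right)^{2} = \left(5 \left(- \frac{1}{12}\right)\right)^{2} = \left(- \frac{5}{12}\right)^{2} = \frac{25}{144}$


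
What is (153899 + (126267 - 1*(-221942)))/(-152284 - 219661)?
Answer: -502108/371945 ≈ -1.3500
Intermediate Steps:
(153899 + (126267 - 1*(-221942)))/(-152284 - 219661) = (153899 + (126267 + 221942))/(-371945) = (153899 + 348209)*(-1/371945) = 502108*(-1/371945) = -502108/371945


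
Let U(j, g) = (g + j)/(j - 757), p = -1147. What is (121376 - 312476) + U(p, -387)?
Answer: -181926433/952 ≈ -1.9110e+5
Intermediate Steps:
U(j, g) = (g + j)/(-757 + j)
(121376 - 312476) + U(p, -387) = (121376 - 312476) + (-387 - 1147)/(-757 - 1147) = -191100 - 1534/(-1904) = -191100 - 1/1904*(-1534) = -191100 + 767/952 = -181926433/952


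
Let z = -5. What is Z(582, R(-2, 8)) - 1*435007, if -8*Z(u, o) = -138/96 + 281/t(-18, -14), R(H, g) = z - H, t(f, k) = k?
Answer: -389763863/896 ≈ -4.3500e+5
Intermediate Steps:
R(H, g) = -5 - H
Z(u, o) = 2409/896 (Z(u, o) = -(-138/96 + 281/(-14))/8 = -(-138*1/96 + 281*(-1/14))/8 = -(-23/16 - 281/14)/8 = -1/8*(-2409/112) = 2409/896)
Z(582, R(-2, 8)) - 1*435007 = 2409/896 - 1*435007 = 2409/896 - 435007 = -389763863/896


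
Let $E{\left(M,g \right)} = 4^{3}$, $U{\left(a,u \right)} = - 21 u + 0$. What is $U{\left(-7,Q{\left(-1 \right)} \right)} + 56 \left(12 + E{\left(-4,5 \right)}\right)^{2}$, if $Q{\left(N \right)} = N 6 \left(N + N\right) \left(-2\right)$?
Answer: $323960$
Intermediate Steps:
$Q{\left(N \right)} = - 24 N^{2}$ ($Q{\left(N \right)} = N 6 \cdot 2 N \left(-2\right) = N 12 N \left(-2\right) = 12 N^{2} \left(-2\right) = - 24 N^{2}$)
$U{\left(a,u \right)} = - 21 u$
$E{\left(M,g \right)} = 64$
$U{\left(-7,Q{\left(-1 \right)} \right)} + 56 \left(12 + E{\left(-4,5 \right)}\right)^{2} = - 21 \left(- 24 \left(-1\right)^{2}\right) + 56 \left(12 + 64\right)^{2} = - 21 \left(\left(-24\right) 1\right) + 56 \cdot 76^{2} = \left(-21\right) \left(-24\right) + 56 \cdot 5776 = 504 + 323456 = 323960$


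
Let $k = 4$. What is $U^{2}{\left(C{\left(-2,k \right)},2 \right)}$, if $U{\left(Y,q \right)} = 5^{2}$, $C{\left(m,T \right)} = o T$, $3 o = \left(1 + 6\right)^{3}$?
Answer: $625$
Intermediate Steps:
$o = \frac{343}{3}$ ($o = \frac{\left(1 + 6\right)^{3}}{3} = \frac{7^{3}}{3} = \frac{1}{3} \cdot 343 = \frac{343}{3} \approx 114.33$)
$C{\left(m,T \right)} = \frac{343 T}{3}$
$U{\left(Y,q \right)} = 25$
$U^{2}{\left(C{\left(-2,k \right)},2 \right)} = 25^{2} = 625$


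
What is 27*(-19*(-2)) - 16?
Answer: 1010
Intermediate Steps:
27*(-19*(-2)) - 16 = 27*38 - 16 = 1026 - 16 = 1010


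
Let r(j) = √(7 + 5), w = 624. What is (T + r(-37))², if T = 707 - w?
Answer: 6901 + 332*√3 ≈ 7476.0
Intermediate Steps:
r(j) = 2*√3 (r(j) = √12 = 2*√3)
T = 83 (T = 707 - 1*624 = 707 - 624 = 83)
(T + r(-37))² = (83 + 2*√3)²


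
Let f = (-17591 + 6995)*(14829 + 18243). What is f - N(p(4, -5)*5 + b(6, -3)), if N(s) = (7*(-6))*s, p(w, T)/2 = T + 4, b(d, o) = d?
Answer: -350431080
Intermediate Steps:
f = -350430912 (f = -10596*33072 = -350430912)
p(w, T) = 8 + 2*T (p(w, T) = 2*(T + 4) = 2*(4 + T) = 8 + 2*T)
N(s) = -42*s
f - N(p(4, -5)*5 + b(6, -3)) = -350430912 - (-42)*((8 + 2*(-5))*5 + 6) = -350430912 - (-42)*((8 - 10)*5 + 6) = -350430912 - (-42)*(-2*5 + 6) = -350430912 - (-42)*(-10 + 6) = -350430912 - (-42)*(-4) = -350430912 - 1*168 = -350430912 - 168 = -350431080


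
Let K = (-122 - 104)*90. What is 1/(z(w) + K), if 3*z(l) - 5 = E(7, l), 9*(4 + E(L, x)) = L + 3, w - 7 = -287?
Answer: -27/549161 ≈ -4.9166e-5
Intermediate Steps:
w = -280 (w = 7 - 287 = -280)
K = -20340 (K = -226*90 = -20340)
E(L, x) = -11/3 + L/9 (E(L, x) = -4 + (L + 3)/9 = -4 + (3 + L)/9 = -4 + (⅓ + L/9) = -11/3 + L/9)
z(l) = 19/27 (z(l) = 5/3 + (-11/3 + (⅑)*7)/3 = 5/3 + (-11/3 + 7/9)/3 = 5/3 + (⅓)*(-26/9) = 5/3 - 26/27 = 19/27)
1/(z(w) + K) = 1/(19/27 - 20340) = 1/(-549161/27) = -27/549161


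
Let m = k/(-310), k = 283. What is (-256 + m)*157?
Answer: -12503951/310 ≈ -40335.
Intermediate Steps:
m = -283/310 (m = 283/(-310) = 283*(-1/310) = -283/310 ≈ -0.91290)
(-256 + m)*157 = (-256 - 283/310)*157 = -79643/310*157 = -12503951/310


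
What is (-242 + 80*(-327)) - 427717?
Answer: -454119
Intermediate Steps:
(-242 + 80*(-327)) - 427717 = (-242 - 26160) - 427717 = -26402 - 427717 = -454119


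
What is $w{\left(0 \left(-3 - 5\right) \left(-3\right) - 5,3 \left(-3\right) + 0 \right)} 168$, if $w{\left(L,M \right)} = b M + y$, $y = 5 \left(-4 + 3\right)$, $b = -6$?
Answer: $8232$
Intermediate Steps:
$y = -5$ ($y = 5 \left(-1\right) = -5$)
$w{\left(L,M \right)} = -5 - 6 M$ ($w{\left(L,M \right)} = - 6 M - 5 = -5 - 6 M$)
$w{\left(0 \left(-3 - 5\right) \left(-3\right) - 5,3 \left(-3\right) + 0 \right)} 168 = \left(-5 - 6 \left(3 \left(-3\right) + 0\right)\right) 168 = \left(-5 - 6 \left(-9 + 0\right)\right) 168 = \left(-5 - -54\right) 168 = \left(-5 + 54\right) 168 = 49 \cdot 168 = 8232$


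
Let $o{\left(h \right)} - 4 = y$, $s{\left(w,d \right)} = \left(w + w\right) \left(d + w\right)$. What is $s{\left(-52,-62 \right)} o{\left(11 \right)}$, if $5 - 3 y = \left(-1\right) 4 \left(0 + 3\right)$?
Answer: $114608$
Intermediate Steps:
$s{\left(w,d \right)} = 2 w \left(d + w\right)$
$y = \frac{17}{3}$ ($y = \frac{5}{3} - \frac{\left(-1\right) 4 \left(0 + 3\right)}{3} = \frac{5}{3} - \frac{\left(-4\right) 3}{3} = \frac{5}{3} - -4 = \frac{5}{3} + 4 = \frac{17}{3} \approx 5.6667$)
$o{\left(h \right)} = \frac{29}{3}$ ($o{\left(h \right)} = 4 + \frac{17}{3} = \frac{29}{3}$)
$s{\left(-52,-62 \right)} o{\left(11 \right)} = 2 \left(-52\right) \left(-62 - 52\right) \frac{29}{3} = 2 \left(-52\right) \left(-114\right) \frac{29}{3} = 11856 \cdot \frac{29}{3} = 114608$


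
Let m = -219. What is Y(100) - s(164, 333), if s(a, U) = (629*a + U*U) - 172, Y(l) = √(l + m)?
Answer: -213873 + I*√119 ≈ -2.1387e+5 + 10.909*I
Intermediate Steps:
Y(l) = √(-219 + l) (Y(l) = √(l - 219) = √(-219 + l))
s(a, U) = -172 + U² + 629*a (s(a, U) = (629*a + U²) - 172 = (U² + 629*a) - 172 = -172 + U² + 629*a)
Y(100) - s(164, 333) = √(-219 + 100) - (-172 + 333² + 629*164) = √(-119) - (-172 + 110889 + 103156) = I*√119 - 1*213873 = I*√119 - 213873 = -213873 + I*√119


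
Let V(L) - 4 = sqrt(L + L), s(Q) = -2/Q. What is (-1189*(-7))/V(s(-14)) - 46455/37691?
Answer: 4389275677/2073005 - 8323*sqrt(14)/110 ≈ 1834.2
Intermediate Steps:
V(L) = 4 + sqrt(2)*sqrt(L) (V(L) = 4 + sqrt(L + L) = 4 + sqrt(2*L) = 4 + sqrt(2)*sqrt(L))
(-1189*(-7))/V(s(-14)) - 46455/37691 = (-1189*(-7))/(4 + sqrt(2)*sqrt(-2/(-14))) - 46455/37691 = 8323/(4 + sqrt(2)*sqrt(-2*(-1/14))) - 46455*1/37691 = 8323/(4 + sqrt(2)*sqrt(1/7)) - 46455/37691 = 8323/(4 + sqrt(2)*(sqrt(7)/7)) - 46455/37691 = 8323/(4 + sqrt(14)/7) - 46455/37691 = -46455/37691 + 8323/(4 + sqrt(14)/7)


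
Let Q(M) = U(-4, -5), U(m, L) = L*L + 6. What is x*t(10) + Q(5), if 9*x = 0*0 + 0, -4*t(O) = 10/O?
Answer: 31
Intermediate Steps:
t(O) = -5/(2*O)
U(m, L) = 6 + L**2 (U(m, L) = L**2 + 6 = 6 + L**2)
Q(M) = 31 (Q(M) = 6 + (-5)**2 = 6 + 25 = 31)
x = 0 (x = (0*0 + 0)/9 = (0 + 0)/9 = (1/9)*0 = 0)
x*t(10) + Q(5) = 0*(-5/2/10) + 31 = 0*(-5/2*1/10) + 31 = 0*(-1/4) + 31 = 0 + 31 = 31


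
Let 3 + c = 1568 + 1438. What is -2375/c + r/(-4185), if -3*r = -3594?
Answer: -4512323/4189185 ≈ -1.0771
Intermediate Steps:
r = 1198 (r = -⅓*(-3594) = 1198)
c = 3003 (c = -3 + (1568 + 1438) = -3 + 3006 = 3003)
-2375/c + r/(-4185) = -2375/3003 + 1198/(-4185) = -2375*1/3003 + 1198*(-1/4185) = -2375/3003 - 1198/4185 = -4512323/4189185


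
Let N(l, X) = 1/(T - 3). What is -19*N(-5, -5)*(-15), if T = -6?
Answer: -95/3 ≈ -31.667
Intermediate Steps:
N(l, X) = -⅑ (N(l, X) = 1/(-6 - 3) = 1/(-9) = -⅑)
-19*N(-5, -5)*(-15) = -19*(-⅑)*(-15) = (19/9)*(-15) = -95/3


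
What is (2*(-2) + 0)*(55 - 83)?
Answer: 112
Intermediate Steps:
(2*(-2) + 0)*(55 - 83) = (-4 + 0)*(-28) = -4*(-28) = 112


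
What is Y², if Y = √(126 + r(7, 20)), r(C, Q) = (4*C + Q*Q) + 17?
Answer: 571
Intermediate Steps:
r(C, Q) = 17 + Q² + 4*C (r(C, Q) = (4*C + Q²) + 17 = (Q² + 4*C) + 17 = 17 + Q² + 4*C)
Y = √571 (Y = √(126 + (17 + 20² + 4*7)) = √(126 + (17 + 400 + 28)) = √(126 + 445) = √571 ≈ 23.896)
Y² = (√571)² = 571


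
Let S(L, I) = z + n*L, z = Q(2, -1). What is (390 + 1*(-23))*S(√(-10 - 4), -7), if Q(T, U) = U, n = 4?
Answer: -367 + 1468*I*√14 ≈ -367.0 + 5492.8*I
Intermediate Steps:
z = -1
S(L, I) = -1 + 4*L
(390 + 1*(-23))*S(√(-10 - 4), -7) = (390 + 1*(-23))*(-1 + 4*√(-10 - 4)) = (390 - 23)*(-1 + 4*√(-14)) = 367*(-1 + 4*(I*√14)) = 367*(-1 + 4*I*√14) = -367 + 1468*I*√14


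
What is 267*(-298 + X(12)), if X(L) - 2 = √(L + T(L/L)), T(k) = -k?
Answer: -79032 + 267*√11 ≈ -78147.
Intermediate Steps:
X(L) = 2 + √(-1 + L) (X(L) = 2 + √(L - L/L) = 2 + √(L - 1*1) = 2 + √(L - 1) = 2 + √(-1 + L))
267*(-298 + X(12)) = 267*(-298 + (2 + √(-1 + 12))) = 267*(-298 + (2 + √11)) = 267*(-296 + √11) = -79032 + 267*√11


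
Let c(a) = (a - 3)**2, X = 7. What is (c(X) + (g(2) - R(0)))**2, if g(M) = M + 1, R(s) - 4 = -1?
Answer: 256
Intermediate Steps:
R(s) = 3 (R(s) = 4 - 1 = 3)
g(M) = 1 + M
c(a) = (-3 + a)**2
(c(X) + (g(2) - R(0)))**2 = ((-3 + 7)**2 + ((1 + 2) - 1*3))**2 = (4**2 + (3 - 3))**2 = (16 + 0)**2 = 16**2 = 256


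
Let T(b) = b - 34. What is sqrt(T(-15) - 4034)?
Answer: I*sqrt(4083) ≈ 63.898*I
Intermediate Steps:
T(b) = -34 + b
sqrt(T(-15) - 4034) = sqrt((-34 - 15) - 4034) = sqrt(-49 - 4034) = sqrt(-4083) = I*sqrt(4083)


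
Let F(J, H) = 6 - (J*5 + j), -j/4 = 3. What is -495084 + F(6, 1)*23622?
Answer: -778548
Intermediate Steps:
j = -12 (j = -4*3 = -12)
F(J, H) = 18 - 5*J (F(J, H) = 6 - (J*5 - 12) = 6 - (5*J - 12) = 6 - (-12 + 5*J) = 6 + (12 - 5*J) = 18 - 5*J)
-495084 + F(6, 1)*23622 = -495084 + (18 - 5*6)*23622 = -495084 + (18 - 30)*23622 = -495084 - 12*23622 = -495084 - 283464 = -778548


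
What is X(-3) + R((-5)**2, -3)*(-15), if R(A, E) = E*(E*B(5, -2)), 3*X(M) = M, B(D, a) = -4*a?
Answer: -1081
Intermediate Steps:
X(M) = M/3
R(A, E) = 8*E**2 (R(A, E) = E*(E*(-4*(-2))) = E*(E*8) = E*(8*E) = 8*E**2)
X(-3) + R((-5)**2, -3)*(-15) = (1/3)*(-3) + (8*(-3)**2)*(-15) = -1 + (8*9)*(-15) = -1 + 72*(-15) = -1 - 1080 = -1081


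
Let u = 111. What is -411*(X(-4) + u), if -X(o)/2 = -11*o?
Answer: -9453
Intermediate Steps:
X(o) = 22*o (X(o) = -(-22)*o = 22*o)
-411*(X(-4) + u) = -411*(22*(-4) + 111) = -411*(-88 + 111) = -411*23 = -9453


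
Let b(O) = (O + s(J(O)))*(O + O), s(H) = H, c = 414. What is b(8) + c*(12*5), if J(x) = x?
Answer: 25096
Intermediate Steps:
b(O) = 4*O² (b(O) = (O + O)*(O + O) = (2*O)*(2*O) = 4*O²)
b(8) + c*(12*5) = 4*8² + 414*(12*5) = 4*64 + 414*60 = 256 + 24840 = 25096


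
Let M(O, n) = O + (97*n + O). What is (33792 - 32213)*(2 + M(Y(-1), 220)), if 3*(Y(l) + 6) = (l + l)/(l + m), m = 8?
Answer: 707275154/21 ≈ 3.3680e+7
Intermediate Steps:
Y(l) = -6 + 2*l/(3*(8 + l)) (Y(l) = -6 + ((l + l)/(l + 8))/3 = -6 + ((2*l)/(8 + l))/3 = -6 + (2*l/(8 + l))/3 = -6 + 2*l/(3*(8 + l)))
M(O, n) = 2*O + 97*n (M(O, n) = O + (O + 97*n) = 2*O + 97*n)
(33792 - 32213)*(2 + M(Y(-1), 220)) = (33792 - 32213)*(2 + (2*(16*(-9 - 1*(-1))/(3*(8 - 1))) + 97*220)) = 1579*(2 + (2*((16/3)*(-9 + 1)/7) + 21340)) = 1579*(2 + (2*((16/3)*(⅐)*(-8)) + 21340)) = 1579*(2 + (2*(-128/21) + 21340)) = 1579*(2 + (-256/21 + 21340)) = 1579*(2 + 447884/21) = 1579*(447926/21) = 707275154/21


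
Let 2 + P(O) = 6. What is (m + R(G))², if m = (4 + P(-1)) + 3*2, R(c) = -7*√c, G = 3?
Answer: 343 - 196*√3 ≈ 3.5180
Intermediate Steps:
P(O) = 4 (P(O) = -2 + 6 = 4)
m = 14 (m = (4 + 4) + 3*2 = 8 + 6 = 14)
(m + R(G))² = (14 - 7*√3)²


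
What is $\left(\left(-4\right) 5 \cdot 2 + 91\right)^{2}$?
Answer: $2601$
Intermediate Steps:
$\left(\left(-4\right) 5 \cdot 2 + 91\right)^{2} = \left(\left(-20\right) 2 + 91\right)^{2} = \left(-40 + 91\right)^{2} = 51^{2} = 2601$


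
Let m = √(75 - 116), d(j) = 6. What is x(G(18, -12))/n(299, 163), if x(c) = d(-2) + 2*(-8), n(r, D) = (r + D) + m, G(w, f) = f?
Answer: -924/42697 + 2*I*√41/42697 ≈ -0.021641 + 0.00029993*I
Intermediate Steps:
m = I*√41 (m = √(-41) = I*√41 ≈ 6.4031*I)
n(r, D) = D + r + I*√41 (n(r, D) = (r + D) + I*√41 = (D + r) + I*√41 = D + r + I*√41)
x(c) = -10 (x(c) = 6 + 2*(-8) = 6 - 16 = -10)
x(G(18, -12))/n(299, 163) = -10/(163 + 299 + I*√41) = -10/(462 + I*√41)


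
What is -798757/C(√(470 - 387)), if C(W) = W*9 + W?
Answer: -798757*√83/830 ≈ -8767.5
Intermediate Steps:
C(W) = 10*W (C(W) = 9*W + W = 10*W)
-798757/C(√(470 - 387)) = -798757*1/(10*√(470 - 387)) = -798757*√83/830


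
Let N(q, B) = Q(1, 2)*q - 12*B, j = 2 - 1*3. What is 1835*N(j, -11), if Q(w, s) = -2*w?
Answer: 245890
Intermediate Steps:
j = -1 (j = 2 - 3 = -1)
N(q, B) = -12*B - 2*q (N(q, B) = (-2*1)*q - 12*B = -2*q - 12*B = -12*B - 2*q)
1835*N(j, -11) = 1835*(-12*(-11) - 2*(-1)) = 1835*(132 + 2) = 1835*134 = 245890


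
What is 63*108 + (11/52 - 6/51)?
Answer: 6014819/884 ≈ 6804.1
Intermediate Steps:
63*108 + (11/52 - 6/51) = 6804 + (11*(1/52) - 6*1/51) = 6804 + (11/52 - 2/17) = 6804 + 83/884 = 6014819/884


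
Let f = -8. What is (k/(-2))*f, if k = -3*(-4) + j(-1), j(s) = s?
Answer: 44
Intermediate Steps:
k = 11 (k = -3*(-4) - 1 = 12 - 1 = 11)
(k/(-2))*f = (11/(-2))*(-8) = (11*(-½))*(-8) = -11/2*(-8) = 44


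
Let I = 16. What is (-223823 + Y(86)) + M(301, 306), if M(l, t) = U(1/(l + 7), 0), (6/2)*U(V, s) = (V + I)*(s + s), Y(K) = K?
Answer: -223737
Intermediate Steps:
U(V, s) = 2*s*(16 + V)/3 (U(V, s) = ((V + 16)*(s + s))/3 = ((16 + V)*(2*s))/3 = (2*s*(16 + V))/3 = 2*s*(16 + V)/3)
M(l, t) = 0 (M(l, t) = (⅔)*0*(16 + 1/(l + 7)) = (⅔)*0*(16 + 1/(7 + l)) = 0)
(-223823 + Y(86)) + M(301, 306) = (-223823 + 86) + 0 = -223737 + 0 = -223737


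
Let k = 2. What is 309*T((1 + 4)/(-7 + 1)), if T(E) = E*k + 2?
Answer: 103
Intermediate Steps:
T(E) = 2 + 2*E (T(E) = E*2 + 2 = 2*E + 2 = 2 + 2*E)
309*T((1 + 4)/(-7 + 1)) = 309*(2 + 2*((1 + 4)/(-7 + 1))) = 309*(2 + 2*(5/(-6))) = 309*(2 + 2*(5*(-⅙))) = 309*(2 + 2*(-⅚)) = 309*(2 - 5/3) = 309*(⅓) = 103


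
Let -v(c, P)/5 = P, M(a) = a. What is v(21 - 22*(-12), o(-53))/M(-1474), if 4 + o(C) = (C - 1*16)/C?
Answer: -65/7102 ≈ -0.0091524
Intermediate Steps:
o(C) = -4 + (-16 + C)/C (o(C) = -4 + (C - 1*16)/C = -4 + (C - 16)/C = -4 + (-16 + C)/C)
v(c, P) = -5*P
v(21 - 22*(-12), o(-53))/M(-1474) = -5*(-3 - 16/(-53))/(-1474) = -5*(-3 - 16*(-1/53))*(-1/1474) = -5*(-3 + 16/53)*(-1/1474) = -5*(-143/53)*(-1/1474) = (715/53)*(-1/1474) = -65/7102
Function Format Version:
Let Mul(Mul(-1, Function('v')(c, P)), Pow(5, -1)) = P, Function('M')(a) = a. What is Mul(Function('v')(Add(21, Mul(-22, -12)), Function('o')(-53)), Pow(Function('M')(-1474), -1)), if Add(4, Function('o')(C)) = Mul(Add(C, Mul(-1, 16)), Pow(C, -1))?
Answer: Rational(-65, 7102) ≈ -0.0091524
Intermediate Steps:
Function('o')(C) = Add(-4, Mul(Pow(C, -1), Add(-16, C))) (Function('o')(C) = Add(-4, Mul(Add(C, Mul(-1, 16)), Pow(C, -1))) = Add(-4, Mul(Add(C, -16), Pow(C, -1))) = Add(-4, Mul(Add(-16, C), Pow(C, -1))) = Add(-4, Mul(Pow(C, -1), Add(-16, C))))
Function('v')(c, P) = Mul(-5, P)
Mul(Function('v')(Add(21, Mul(-22, -12)), Function('o')(-53)), Pow(Function('M')(-1474), -1)) = Mul(Mul(-5, Add(-3, Mul(-16, Pow(-53, -1)))), Pow(-1474, -1)) = Mul(Mul(-5, Add(-3, Mul(-16, Rational(-1, 53)))), Rational(-1, 1474)) = Mul(Mul(-5, Add(-3, Rational(16, 53))), Rational(-1, 1474)) = Mul(Mul(-5, Rational(-143, 53)), Rational(-1, 1474)) = Mul(Rational(715, 53), Rational(-1, 1474)) = Rational(-65, 7102)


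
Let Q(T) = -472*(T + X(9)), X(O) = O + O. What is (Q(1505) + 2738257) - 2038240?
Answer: -18839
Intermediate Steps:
X(O) = 2*O
Q(T) = -8496 - 472*T (Q(T) = -472*(T + 2*9) = -472*(T + 18) = -472*(18 + T) = -8496 - 472*T)
(Q(1505) + 2738257) - 2038240 = ((-8496 - 472*1505) + 2738257) - 2038240 = ((-8496 - 710360) + 2738257) - 2038240 = (-718856 + 2738257) - 2038240 = 2019401 - 2038240 = -18839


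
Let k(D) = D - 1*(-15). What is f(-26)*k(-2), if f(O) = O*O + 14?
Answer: 8970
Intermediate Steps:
k(D) = 15 + D (k(D) = D + 15 = 15 + D)
f(O) = 14 + O² (f(O) = O² + 14 = 14 + O²)
f(-26)*k(-2) = (14 + (-26)²)*(15 - 2) = (14 + 676)*13 = 690*13 = 8970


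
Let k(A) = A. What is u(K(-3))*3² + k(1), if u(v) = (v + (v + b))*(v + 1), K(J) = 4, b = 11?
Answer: 856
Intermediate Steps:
u(v) = (1 + v)*(11 + 2*v) (u(v) = (v + (v + 11))*(v + 1) = (v + (11 + v))*(1 + v) = (11 + 2*v)*(1 + v) = (1 + v)*(11 + 2*v))
u(K(-3))*3² + k(1) = (11 + 2*4² + 13*4)*3² + 1 = (11 + 2*16 + 52)*9 + 1 = (11 + 32 + 52)*9 + 1 = 95*9 + 1 = 855 + 1 = 856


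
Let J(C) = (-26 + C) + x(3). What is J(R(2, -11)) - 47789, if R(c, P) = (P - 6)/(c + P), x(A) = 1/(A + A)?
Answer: -860633/18 ≈ -47813.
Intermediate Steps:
x(A) = 1/(2*A)
R(c, P) = (-6 + P)/(P + c)
J(C) = -155/6 + C (J(C) = (-26 + C) + (½)/3 = (-26 + C) + (½)*(⅓) = (-26 + C) + ⅙ = -155/6 + C)
J(R(2, -11)) - 47789 = (-155/6 + (-6 - 11)/(-11 + 2)) - 47789 = (-155/6 - 17/(-9)) - 47789 = (-155/6 - ⅑*(-17)) - 47789 = (-155/6 + 17/9) - 47789 = -431/18 - 47789 = -860633/18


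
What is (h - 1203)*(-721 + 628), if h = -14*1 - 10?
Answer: 114111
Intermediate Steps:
h = -24 (h = -14 - 10 = -24)
(h - 1203)*(-721 + 628) = (-24 - 1203)*(-721 + 628) = -1227*(-93) = 114111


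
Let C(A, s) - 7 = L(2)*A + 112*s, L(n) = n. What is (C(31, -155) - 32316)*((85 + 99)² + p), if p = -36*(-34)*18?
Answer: -2772436016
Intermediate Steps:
p = 22032 (p = 1224*18 = 22032)
C(A, s) = 7 + 2*A + 112*s (C(A, s) = 7 + (2*A + 112*s) = 7 + 2*A + 112*s)
(C(31, -155) - 32316)*((85 + 99)² + p) = ((7 + 2*31 + 112*(-155)) - 32316)*((85 + 99)² + 22032) = ((7 + 62 - 17360) - 32316)*(184² + 22032) = (-17291 - 32316)*(33856 + 22032) = -49607*55888 = -2772436016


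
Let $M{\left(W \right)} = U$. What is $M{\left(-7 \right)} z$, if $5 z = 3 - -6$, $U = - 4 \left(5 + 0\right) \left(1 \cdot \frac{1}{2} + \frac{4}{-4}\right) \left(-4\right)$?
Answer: $-72$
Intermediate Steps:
$U = -40$ ($U = \left(-4\right) 5 \left(1 \cdot \frac{1}{2} + 4 \left(- \frac{1}{4}\right)\right) \left(-4\right) = - 20 \left(\frac{1}{2} - 1\right) \left(-4\right) = \left(-20\right) \left(- \frac{1}{2}\right) \left(-4\right) = 10 \left(-4\right) = -40$)
$z = \frac{9}{5}$ ($z = \frac{3 - -6}{5} = \frac{3 + 6}{5} = \frac{1}{5} \cdot 9 = \frac{9}{5} \approx 1.8$)
$M{\left(W \right)} = -40$
$M{\left(-7 \right)} z = \left(-40\right) \frac{9}{5} = -72$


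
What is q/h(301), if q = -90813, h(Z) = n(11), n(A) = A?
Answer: -90813/11 ≈ -8255.7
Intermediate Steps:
h(Z) = 11
q/h(301) = -90813/11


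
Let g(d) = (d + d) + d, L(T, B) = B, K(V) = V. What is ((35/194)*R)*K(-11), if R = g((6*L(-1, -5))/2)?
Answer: 17325/194 ≈ 89.304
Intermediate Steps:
g(d) = 3*d (g(d) = 2*d + d = 3*d)
R = -45 (R = 3*((6*(-5))/2) = 3*(-30*½) = 3*(-15) = -45)
((35/194)*R)*K(-11) = ((35/194)*(-45))*(-11) = -1575/194*(-11) = 17325/194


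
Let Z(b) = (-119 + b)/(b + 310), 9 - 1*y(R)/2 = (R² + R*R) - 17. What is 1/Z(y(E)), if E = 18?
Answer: 934/1363 ≈ 0.68525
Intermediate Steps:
y(R) = 52 - 4*R² (y(R) = 18 - 2*((R² + R*R) - 17) = 18 - 2*((R² + R²) - 17) = 18 - 2*(2*R² - 17) = 18 - 2*(-17 + 2*R²) = 18 + (34 - 4*R²) = 52 - 4*R²)
Z(b) = (-119 + b)/(310 + b)
1/Z(y(E)) = 1/((-119 + (52 - 4*18²))/(310 + (52 - 4*18²))) = 1/((-119 + (52 - 4*324))/(310 + (52 - 4*324))) = 1/((-119 + (52 - 1296))/(310 + (52 - 1296))) = 1/((-119 - 1244)/(310 - 1244)) = 1/(-1363/(-934)) = 1/(-1/934*(-1363)) = 1/(1363/934) = 934/1363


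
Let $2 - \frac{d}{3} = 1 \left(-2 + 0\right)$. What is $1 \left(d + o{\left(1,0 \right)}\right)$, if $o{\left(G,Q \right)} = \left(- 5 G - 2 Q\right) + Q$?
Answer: $7$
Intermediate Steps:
$d = 12$ ($d = 6 - 3 \cdot 1 \left(-2 + 0\right) = 6 - 3 \cdot 1 \left(-2\right) = 6 - -6 = 6 + 6 = 12$)
$o{\left(G,Q \right)} = - Q - 5 G$
$1 \left(d + o{\left(1,0 \right)}\right) = 1 \left(12 - 5\right) = 1 \cdot 7 = 7$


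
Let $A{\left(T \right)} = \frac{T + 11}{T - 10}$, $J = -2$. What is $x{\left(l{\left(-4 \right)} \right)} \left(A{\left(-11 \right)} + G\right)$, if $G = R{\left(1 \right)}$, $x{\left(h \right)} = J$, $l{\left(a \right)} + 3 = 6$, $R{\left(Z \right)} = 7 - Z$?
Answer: $-12$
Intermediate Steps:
$l{\left(a \right)} = 3$ ($l{\left(a \right)} = -3 + 6 = 3$)
$x{\left(h \right)} = -2$
$A{\left(T \right)} = \frac{11 + T}{-10 + T}$
$G = 6$ ($G = 7 - 1 = 6$)
$x{\left(l{\left(-4 \right)} \right)} \left(A{\left(-11 \right)} + G\right) = - 2 \left(\frac{11 - 11}{-10 - 11} + 6\right) = - 2 \left(\frac{1}{-21} \cdot 0 + 6\right) = - 2 \left(\left(- \frac{1}{21}\right) 0 + 6\right) = - 2 \left(0 + 6\right) = \left(-2\right) 6 = -12$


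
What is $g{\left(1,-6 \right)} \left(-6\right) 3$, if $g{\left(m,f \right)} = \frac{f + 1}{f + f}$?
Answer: $- \frac{15}{2} \approx -7.5$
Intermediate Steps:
$g{\left(m,f \right)} = \frac{1 + f}{2 f}$
$g{\left(1,-6 \right)} \left(-6\right) 3 = \frac{1 - 6}{2 \left(-6\right)} \left(-6\right) 3 = \frac{1}{2} \left(- \frac{1}{6}\right) \left(-5\right) \left(-6\right) 3 = \frac{5}{12} \left(-6\right) 3 = \left(- \frac{5}{2}\right) 3 = - \frac{15}{2}$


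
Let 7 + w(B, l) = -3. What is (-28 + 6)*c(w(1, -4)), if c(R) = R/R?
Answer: -22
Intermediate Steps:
w(B, l) = -10 (w(B, l) = -7 - 3 = -10)
c(R) = 1
(-28 + 6)*c(w(1, -4)) = (-28 + 6)*1 = -22*1 = -22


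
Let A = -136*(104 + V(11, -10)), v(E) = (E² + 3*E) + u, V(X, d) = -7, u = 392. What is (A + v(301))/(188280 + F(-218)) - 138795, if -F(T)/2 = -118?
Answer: -6541249879/47129 ≈ -1.3879e+5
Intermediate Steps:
F(T) = 236 (F(T) = -2*(-118) = 236)
v(E) = 392 + E² + 3*E (v(E) = (E² + 3*E) + 392 = 392 + E² + 3*E)
A = -13192 (A = -136*(104 - 7) = -136*97 = -13192)
(A + v(301))/(188280 + F(-218)) - 138795 = (-13192 + (392 + 301² + 3*301))/(188280 + 236) - 138795 = (-13192 + (392 + 90601 + 903))/188516 - 138795 = (-13192 + 91896)*(1/188516) - 138795 = 78704*(1/188516) - 138795 = 19676/47129 - 138795 = -6541249879/47129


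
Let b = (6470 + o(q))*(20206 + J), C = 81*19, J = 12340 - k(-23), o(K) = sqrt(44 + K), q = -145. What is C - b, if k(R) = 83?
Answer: -210034071 - 32463*I*sqrt(101) ≈ -2.1003e+8 - 3.2625e+5*I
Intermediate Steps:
J = 12257 (J = 12340 - 1*83 = 12340 - 83 = 12257)
C = 1539
b = 210035610 + 32463*I*sqrt(101) (b = (6470 + sqrt(44 - 145))*(20206 + 12257) = (6470 + sqrt(-101))*32463 = (6470 + I*sqrt(101))*32463 = 210035610 + 32463*I*sqrt(101) ≈ 2.1004e+8 + 3.2625e+5*I)
C - b = 1539 - (210035610 + 32463*I*sqrt(101)) = 1539 + (-210035610 - 32463*I*sqrt(101)) = -210034071 - 32463*I*sqrt(101)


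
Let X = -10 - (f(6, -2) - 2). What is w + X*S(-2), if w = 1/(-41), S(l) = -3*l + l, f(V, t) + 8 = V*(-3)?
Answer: 2951/41 ≈ 71.976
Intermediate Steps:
f(V, t) = -8 - 3*V (f(V, t) = -8 + V*(-3) = -8 - 3*V)
S(l) = -2*l
w = -1/41 ≈ -0.024390
X = 18 (X = -10 - ((-8 - 3*6) - 2) = -10 - ((-8 - 18) - 2) = -10 - (-26 - 2) = -10 - 1*(-28) = -10 + 28 = 18)
w + X*S(-2) = -1/41 + 18*(-2*(-2)) = -1/41 + 18*4 = -1/41 + 72 = 2951/41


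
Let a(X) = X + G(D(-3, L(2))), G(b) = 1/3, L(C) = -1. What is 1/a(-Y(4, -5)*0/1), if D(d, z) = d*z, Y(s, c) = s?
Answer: 3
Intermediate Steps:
G(b) = ⅓
a(X) = ⅓ + X (a(X) = X + ⅓ = ⅓ + X)
1/a(-Y(4, -5)*0/1) = 1/(⅓ - 4*0/1) = 1/(⅓ - 4*0*1) = 1/(⅓ - 4*0) = 1/(⅓ - 1*0) = 1/(⅓ + 0) = 1/(⅓) = 3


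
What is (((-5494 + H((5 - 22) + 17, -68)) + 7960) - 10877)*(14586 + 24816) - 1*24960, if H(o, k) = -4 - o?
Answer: -331592790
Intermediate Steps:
(((-5494 + H((5 - 22) + 17, -68)) + 7960) - 10877)*(14586 + 24816) - 1*24960 = (((-5494 + (-4 - ((5 - 22) + 17))) + 7960) - 10877)*(14586 + 24816) - 1*24960 = (((-5494 + (-4 - (-17 + 17))) + 7960) - 10877)*39402 - 24960 = (((-5494 + (-4 - 1*0)) + 7960) - 10877)*39402 - 24960 = (((-5494 + (-4 + 0)) + 7960) - 10877)*39402 - 24960 = (((-5494 - 4) + 7960) - 10877)*39402 - 24960 = ((-5498 + 7960) - 10877)*39402 - 24960 = (2462 - 10877)*39402 - 24960 = -8415*39402 - 24960 = -331567830 - 24960 = -331592790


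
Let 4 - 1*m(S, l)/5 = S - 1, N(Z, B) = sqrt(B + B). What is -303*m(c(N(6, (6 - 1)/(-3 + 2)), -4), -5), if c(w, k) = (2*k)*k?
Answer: 40905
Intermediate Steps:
N(Z, B) = sqrt(2)*sqrt(B) (N(Z, B) = sqrt(2*B) = sqrt(2)*sqrt(B))
c(w, k) = 2*k**2
m(S, l) = 25 - 5*S (m(S, l) = 20 - 5*(S - 1) = 20 - 5*(-1 + S) = 20 + (5 - 5*S) = 25 - 5*S)
-303*m(c(N(6, (6 - 1)/(-3 + 2)), -4), -5) = -303*(25 - 10*(-4)**2) = -303*(25 - 10*16) = -303*(25 - 5*32) = -303*(25 - 160) = -303*(-135) = 40905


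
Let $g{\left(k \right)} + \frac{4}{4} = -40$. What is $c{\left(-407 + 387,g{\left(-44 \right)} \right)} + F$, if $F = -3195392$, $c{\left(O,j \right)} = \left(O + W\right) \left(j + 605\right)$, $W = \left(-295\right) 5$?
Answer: $-4038572$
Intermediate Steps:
$W = -1475$
$g{\left(k \right)} = -41$ ($g{\left(k \right)} = -1 - 40 = -41$)
$c{\left(O,j \right)} = \left(-1475 + O\right) \left(605 + j\right)$ ($c{\left(O,j \right)} = \left(O - 1475\right) \left(j + 605\right) = \left(-1475 + O\right) \left(605 + j\right)$)
$c{\left(-407 + 387,g{\left(-44 \right)} \right)} + F = \left(-892375 - -60475 + 605 \left(-407 + 387\right) + \left(-407 + 387\right) \left(-41\right)\right) - 3195392 = \left(-892375 + 60475 + 605 \left(-20\right) - -820\right) - 3195392 = \left(-892375 + 60475 - 12100 + 820\right) - 3195392 = -843180 - 3195392 = -4038572$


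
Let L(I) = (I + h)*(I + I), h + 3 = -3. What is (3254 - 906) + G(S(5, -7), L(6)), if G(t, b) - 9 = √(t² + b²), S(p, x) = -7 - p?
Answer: 2369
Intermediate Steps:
h = -6 (h = -3 - 3 = -6)
L(I) = 2*I*(-6 + I) (L(I) = (I - 6)*(I + I) = (-6 + I)*(2*I) = 2*I*(-6 + I))
G(t, b) = 9 + √(b² + t²) (G(t, b) = 9 + √(t² + b²) = 9 + √(b² + t²))
(3254 - 906) + G(S(5, -7), L(6)) = (3254 - 906) + (9 + √((2*6*(-6 + 6))² + (-7 - 1*5)²)) = 2348 + (9 + √((2*6*0)² + (-7 - 5)²)) = 2348 + (9 + √(0² + (-12)²)) = 2348 + (9 + √(0 + 144)) = 2348 + (9 + √144) = 2348 + (9 + 12) = 2348 + 21 = 2369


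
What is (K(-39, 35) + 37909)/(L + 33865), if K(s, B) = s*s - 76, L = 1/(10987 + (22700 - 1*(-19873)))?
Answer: 2107800240/1813809401 ≈ 1.1621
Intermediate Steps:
L = 1/53560 (L = 1/(10987 + (22700 + 19873)) = 1/(10987 + 42573) = 1/53560 ≈ 1.8671e-5)
K(s, B) = -76 + s² (K(s, B) = s² - 76 = -76 + s²)
(K(-39, 35) + 37909)/(L + 33865) = ((-76 + (-39)²) + 37909)/(1/53560 + 33865) = ((-76 + 1521) + 37909)/(1813809401/53560) = (1445 + 37909)*(53560/1813809401) = 39354*(53560/1813809401) = 2107800240/1813809401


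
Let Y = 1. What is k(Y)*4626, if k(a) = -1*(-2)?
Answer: 9252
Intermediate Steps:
k(a) = 2
k(Y)*4626 = 2*4626 = 9252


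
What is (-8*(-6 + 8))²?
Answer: 256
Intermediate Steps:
(-8*(-6 + 8))² = (-8*2)² = (-16)² = 256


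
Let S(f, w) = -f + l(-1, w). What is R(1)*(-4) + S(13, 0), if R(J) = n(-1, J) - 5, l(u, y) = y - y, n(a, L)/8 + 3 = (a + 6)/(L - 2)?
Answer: 263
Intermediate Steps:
n(a, L) = -24 + 8*(6 + a)/(-2 + L) (n(a, L) = -24 + 8*((a + 6)/(L - 2)) = -24 + 8*((6 + a)/(-2 + L)) = -24 + 8*(6 + a)/(-2 + L))
l(u, y) = 0
S(f, w) = -f (S(f, w) = -f + 0 = -f)
R(J) = -5 + 8*(11 - 3*J)/(-2 + J) (R(J) = 8*(12 - 1 - 3*J)/(-2 + J) - 5 = 8*(11 - 3*J)/(-2 + J) - 5 = -5 + 8*(11 - 3*J)/(-2 + J))
R(1)*(-4) + S(13, 0) = ((98 - 29*1)/(-2 + 1))*(-4) - 1*13 = ((98 - 29)/(-1))*(-4) - 13 = -1*69*(-4) - 13 = -69*(-4) - 13 = 276 - 13 = 263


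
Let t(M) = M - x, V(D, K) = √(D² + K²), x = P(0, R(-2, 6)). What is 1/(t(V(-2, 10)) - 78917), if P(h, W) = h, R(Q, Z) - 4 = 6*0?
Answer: -78917/6227892785 - 2*√26/6227892785 ≈ -1.2673e-5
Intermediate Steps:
R(Q, Z) = 4 (R(Q, Z) = 4 + 6*0 = 4 + 0 = 4)
x = 0
t(M) = M (t(M) = M - 1*0 = M + 0 = M)
1/(t(V(-2, 10)) - 78917) = 1/(√((-2)² + 10²) - 78917) = 1/(√(4 + 100) - 78917) = 1/(√104 - 78917) = 1/(2*√26 - 78917) = 1/(-78917 + 2*√26)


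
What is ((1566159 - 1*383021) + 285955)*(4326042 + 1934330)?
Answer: 9197068682596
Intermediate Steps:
((1566159 - 1*383021) + 285955)*(4326042 + 1934330) = ((1566159 - 383021) + 285955)*6260372 = (1183138 + 285955)*6260372 = 1469093*6260372 = 9197068682596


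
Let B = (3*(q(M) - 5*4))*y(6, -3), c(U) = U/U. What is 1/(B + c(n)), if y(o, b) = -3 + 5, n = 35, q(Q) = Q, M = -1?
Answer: -1/125 ≈ -0.0080000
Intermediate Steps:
c(U) = 1
y(o, b) = 2
B = -126 (B = (3*(-1 - 5*4))*2 = (3*(-1 - 20))*2 = (3*(-21))*2 = -63*2 = -126)
1/(B + c(n)) = 1/(-126 + 1) = 1/(-125) = -1/125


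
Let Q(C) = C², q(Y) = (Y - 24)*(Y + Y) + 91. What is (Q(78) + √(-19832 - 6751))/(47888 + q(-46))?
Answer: 6084/54419 + I*√26583/54419 ≈ 0.1118 + 0.0029961*I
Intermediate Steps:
q(Y) = 91 + 2*Y*(-24 + Y) (q(Y) = (-24 + Y)*(2*Y) + 91 = 2*Y*(-24 + Y) + 91 = 91 + 2*Y*(-24 + Y))
(Q(78) + √(-19832 - 6751))/(47888 + q(-46)) = (78² + √(-19832 - 6751))/(47888 + (91 - 48*(-46) + 2*(-46)²)) = (6084 + √(-26583))/(47888 + (91 + 2208 + 2*2116)) = (6084 + I*√26583)/(47888 + (91 + 2208 + 4232)) = (6084 + I*√26583)/(47888 + 6531) = (6084 + I*√26583)/54419 = (6084 + I*√26583)*(1/54419) = 6084/54419 + I*√26583/54419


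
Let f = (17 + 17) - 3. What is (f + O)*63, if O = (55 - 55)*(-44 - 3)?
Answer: 1953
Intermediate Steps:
O = 0 (O = 0*(-47) = 0)
f = 31 (f = 34 - 3 = 31)
(f + O)*63 = (31 + 0)*63 = 31*63 = 1953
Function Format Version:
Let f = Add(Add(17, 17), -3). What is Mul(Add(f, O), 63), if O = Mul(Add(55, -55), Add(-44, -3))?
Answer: 1953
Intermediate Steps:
O = 0 (O = Mul(0, -47) = 0)
f = 31 (f = Add(34, -3) = 31)
Mul(Add(f, O), 63) = Mul(Add(31, 0), 63) = Mul(31, 63) = 1953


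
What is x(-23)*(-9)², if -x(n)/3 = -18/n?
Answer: -4374/23 ≈ -190.17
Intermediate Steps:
x(n) = 54/n (x(n) = -(-54)/n = 54/n)
x(-23)*(-9)² = (54/(-23))*(-9)² = (54*(-1/23))*81 = -54/23*81 = -4374/23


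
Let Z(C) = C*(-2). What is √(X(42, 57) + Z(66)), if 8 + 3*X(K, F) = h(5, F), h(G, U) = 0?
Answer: 2*I*√303/3 ≈ 11.605*I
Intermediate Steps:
X(K, F) = -8/3 (X(K, F) = -8/3 + (⅓)*0 = -8/3 + 0 = -8/3)
Z(C) = -2*C
√(X(42, 57) + Z(66)) = √(-8/3 - 2*66) = √(-8/3 - 132) = √(-404/3) = 2*I*√303/3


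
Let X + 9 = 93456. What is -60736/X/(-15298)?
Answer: 30368/714776103 ≈ 4.2486e-5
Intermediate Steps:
X = 93447 (X = -9 + 93456 = 93447)
-60736/X/(-15298) = -60736/93447/(-15298) = -60736*1/93447*(-1/15298) = -60736/93447*(-1/15298) = 30368/714776103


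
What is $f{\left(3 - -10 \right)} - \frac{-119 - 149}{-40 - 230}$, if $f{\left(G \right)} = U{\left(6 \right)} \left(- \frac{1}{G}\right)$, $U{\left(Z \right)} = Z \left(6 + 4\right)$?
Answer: $- \frac{9842}{1755} \approx -5.608$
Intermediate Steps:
$U{\left(Z \right)} = 10 Z$ ($U{\left(Z \right)} = Z 10 = 10 Z$)
$f{\left(G \right)} = - \frac{60}{G}$ ($f{\left(G \right)} = 10 \cdot 6 \left(- \frac{1}{G}\right) = 60 \left(- \frac{1}{G}\right) = - \frac{60}{G}$)
$f{\left(3 - -10 \right)} - \frac{-119 - 149}{-40 - 230} = - \frac{60}{3 - -10} - \frac{-119 - 149}{-40 - 230} = - \frac{60}{3 + 10} - - \frac{268}{-270} = - \frac{60}{13} - \left(-268\right) \left(- \frac{1}{270}\right) = \left(-60\right) \frac{1}{13} - \frac{134}{135} = - \frac{60}{13} - \frac{134}{135} = - \frac{9842}{1755}$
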